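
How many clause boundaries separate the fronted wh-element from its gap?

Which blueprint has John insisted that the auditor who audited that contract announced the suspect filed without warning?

2

"which blueprint" is extracted from the object of "filed".
Boundaries crossed, outermost first: [that], [Ø] — 2 in total.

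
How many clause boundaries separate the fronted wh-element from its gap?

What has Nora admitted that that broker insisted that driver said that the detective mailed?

3

"what" is extracted from the object of "mailed".
Boundaries crossed, outermost first: [that], [Ø], [that] — 3 in total.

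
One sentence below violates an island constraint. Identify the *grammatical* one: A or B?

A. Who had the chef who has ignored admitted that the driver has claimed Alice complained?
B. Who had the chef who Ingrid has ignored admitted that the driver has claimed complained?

In A, the wh-phrase is extracted from inside a complex-NP island (relative clause) (introduced by "who"), which blocks movement.
In B, the extraction path crosses only that-complement boundaries, which are transparent.
So B is grammatical.

B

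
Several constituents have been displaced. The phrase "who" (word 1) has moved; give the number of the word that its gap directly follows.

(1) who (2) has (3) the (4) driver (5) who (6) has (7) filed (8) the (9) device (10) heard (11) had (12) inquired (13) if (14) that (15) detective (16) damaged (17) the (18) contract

The displaced element is "who" (word 1).
It is linked across 1 clause boundary (Ø).
It functions as the subject of "inquired", so the gap sits immediately after word 10 ("heard").
Base order: The driver who has filed the device has heard who had inquired if that detective damaged the contract.

10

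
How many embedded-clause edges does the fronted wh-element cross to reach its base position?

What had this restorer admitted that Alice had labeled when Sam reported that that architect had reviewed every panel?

1

"what" is extracted from the object of "labeled".
Boundaries crossed, outermost first: [that] — 1 in total.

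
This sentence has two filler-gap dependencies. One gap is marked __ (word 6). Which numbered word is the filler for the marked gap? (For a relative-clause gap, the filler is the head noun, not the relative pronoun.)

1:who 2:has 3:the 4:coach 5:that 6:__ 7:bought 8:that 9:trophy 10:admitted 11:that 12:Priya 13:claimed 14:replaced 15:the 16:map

4

The marked gap is inside the relative clause, the subject of "bought".
Its filler is the head noun "coach" (via "that"), at word 4.
(The other dependency links word 1 to a gap after word 13.)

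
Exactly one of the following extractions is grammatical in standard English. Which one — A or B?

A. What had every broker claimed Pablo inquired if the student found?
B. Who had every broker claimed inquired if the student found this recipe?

In A, the wh-phrase is extracted from inside a wh-island (introduced by "if"), which blocks movement.
In B, the extraction path crosses only that-complement boundaries, which are transparent.
So B is grammatical.

B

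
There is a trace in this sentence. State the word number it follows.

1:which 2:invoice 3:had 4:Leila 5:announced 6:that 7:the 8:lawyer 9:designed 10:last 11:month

9

The displaced element is "which invoice" (word 2).
It is linked across 1 clause boundary (that).
It functions as the direct object of "designed", so the gap sits immediately after word 9 ("designed").
Base order: Leila had announced that the lawyer designed which invoice last month.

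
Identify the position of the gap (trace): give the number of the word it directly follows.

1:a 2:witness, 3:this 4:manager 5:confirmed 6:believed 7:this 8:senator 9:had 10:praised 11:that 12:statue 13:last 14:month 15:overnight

5

The displaced element is "a witness" (word 2).
It is linked across 1 clause boundary (Ø).
It functions as the subject of "believed", so the gap sits immediately after word 5 ("confirmed").
Base order: This manager confirmed that a witness believed this senator had praised that statue last month overnight.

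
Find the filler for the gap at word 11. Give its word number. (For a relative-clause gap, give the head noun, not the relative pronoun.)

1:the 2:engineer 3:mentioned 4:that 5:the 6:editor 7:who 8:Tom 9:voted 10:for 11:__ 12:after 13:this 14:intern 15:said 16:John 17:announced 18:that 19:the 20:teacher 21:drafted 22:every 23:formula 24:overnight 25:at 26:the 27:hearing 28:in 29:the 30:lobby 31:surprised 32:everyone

The gap at 11 is the prepositional object of "voted", inside a relative clause.
The relative pronoun is "who" (word 7); it is bound by the head noun immediately before it.
Its filler is the head noun "editor", at word 6.

6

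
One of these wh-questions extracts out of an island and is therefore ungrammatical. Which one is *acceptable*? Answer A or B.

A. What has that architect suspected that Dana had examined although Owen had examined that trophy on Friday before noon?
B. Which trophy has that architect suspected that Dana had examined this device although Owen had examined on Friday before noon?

A

In B, the wh-phrase is extracted from inside an adjunct island (introduced by "although"), which blocks movement.
In A, the extraction path crosses only that-complement boundaries, which are transparent.
So A is grammatical.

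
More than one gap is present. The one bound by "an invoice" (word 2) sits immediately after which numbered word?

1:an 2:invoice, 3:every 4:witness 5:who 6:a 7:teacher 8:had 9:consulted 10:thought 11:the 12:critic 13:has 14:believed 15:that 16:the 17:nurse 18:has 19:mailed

19

The displaced element is "an invoice" (word 2).
It is linked across 2 clause boundaries (Ø → that).
It functions as the direct object of "mailed", so the gap sits immediately after word 19 ("mailed").
Base order: Every witness who a teacher had consulted thought the critic has believed that the nurse has mailed an invoice.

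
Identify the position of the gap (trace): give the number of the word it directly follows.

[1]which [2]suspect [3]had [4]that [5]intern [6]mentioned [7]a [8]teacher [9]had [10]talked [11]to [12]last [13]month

The displaced element is "which suspect" (word 2).
It is linked across 1 clause boundary (Ø).
It functions as the object of the preposition "to" of "talked", so the gap sits immediately after word 11 ("to").
Base order: That intern had mentioned a teacher had talked to which suspect last month.

11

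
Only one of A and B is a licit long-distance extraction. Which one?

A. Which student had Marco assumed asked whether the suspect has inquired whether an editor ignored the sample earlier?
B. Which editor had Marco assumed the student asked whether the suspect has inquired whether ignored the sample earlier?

In B, the wh-phrase is extracted from inside a wh-island (introduced by "whether"), which blocks movement.
In A, the extraction path crosses only that-complement boundaries, which are transparent.
So A is grammatical.

A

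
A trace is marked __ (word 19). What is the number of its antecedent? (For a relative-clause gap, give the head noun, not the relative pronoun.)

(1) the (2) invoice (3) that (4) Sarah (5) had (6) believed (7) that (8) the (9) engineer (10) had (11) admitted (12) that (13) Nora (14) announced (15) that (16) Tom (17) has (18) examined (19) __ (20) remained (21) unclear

The gap at 19 is the object of "examined", inside a relative clause.
The relative pronoun is "that" (word 3); it is bound by the head noun immediately before it.
Its filler is the head noun "invoice", at word 2.

2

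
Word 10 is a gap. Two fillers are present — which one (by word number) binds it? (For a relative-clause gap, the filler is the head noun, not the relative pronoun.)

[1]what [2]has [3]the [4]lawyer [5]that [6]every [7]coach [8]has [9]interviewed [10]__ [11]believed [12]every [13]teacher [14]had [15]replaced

The marked gap is inside the relative clause, the direct object of "interviewed".
Its filler is the head noun "lawyer" (via "that"), at word 4.
(The other dependency links word 1 to a gap after word 15.)

4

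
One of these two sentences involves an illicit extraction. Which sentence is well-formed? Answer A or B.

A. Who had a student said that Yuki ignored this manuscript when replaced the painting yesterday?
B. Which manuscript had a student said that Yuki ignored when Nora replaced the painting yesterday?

B

In A, the wh-phrase is extracted from inside an adjunct island (introduced by "when"), which blocks movement.
In B, the extraction path crosses only that-complement boundaries, which are transparent.
So B is grammatical.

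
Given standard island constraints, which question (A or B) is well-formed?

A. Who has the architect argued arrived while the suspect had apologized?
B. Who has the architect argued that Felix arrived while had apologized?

In B, the wh-phrase is extracted from inside an adjunct island (introduced by "while"), which blocks movement.
In A, the extraction path crosses only that-complement boundaries, which are transparent.
So A is grammatical.

A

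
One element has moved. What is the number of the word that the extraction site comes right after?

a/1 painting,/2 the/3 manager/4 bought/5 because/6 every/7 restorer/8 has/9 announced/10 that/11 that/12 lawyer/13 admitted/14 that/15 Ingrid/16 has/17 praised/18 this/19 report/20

The displaced element is "a painting" (word 2).
It functions as the direct object of "bought", so the gap sits immediately after word 5 ("bought").
Base order: The manager bought a painting because every restorer has announced that that lawyer admitted that Ingrid has praised this report.

5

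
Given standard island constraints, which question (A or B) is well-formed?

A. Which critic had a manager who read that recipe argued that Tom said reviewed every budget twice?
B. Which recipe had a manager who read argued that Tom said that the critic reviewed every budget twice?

A

In B, the wh-phrase is extracted from inside a complex-NP island (relative clause) (introduced by "who"), which blocks movement.
In A, the extraction path crosses only that-complement boundaries, which are transparent.
So A is grammatical.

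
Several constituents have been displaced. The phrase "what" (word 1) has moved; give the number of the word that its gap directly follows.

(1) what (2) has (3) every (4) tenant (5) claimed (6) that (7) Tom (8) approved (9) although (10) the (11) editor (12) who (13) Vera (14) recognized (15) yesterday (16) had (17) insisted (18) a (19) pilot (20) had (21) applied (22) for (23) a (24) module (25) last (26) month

The displaced element is "what" (word 1).
It is linked across 1 clause boundary (that).
It functions as the direct object of "approved", so the gap sits immediately after word 8 ("approved").
Base order: Every tenant has claimed that Tom approved what although the editor who Vera recognized yesterday had insisted a pilot had applied for a module last month.

8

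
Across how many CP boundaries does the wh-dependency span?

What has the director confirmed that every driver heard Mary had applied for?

"what" is extracted from the PP object of "applied".
Boundaries crossed, outermost first: [that], [Ø] — 2 in total.

2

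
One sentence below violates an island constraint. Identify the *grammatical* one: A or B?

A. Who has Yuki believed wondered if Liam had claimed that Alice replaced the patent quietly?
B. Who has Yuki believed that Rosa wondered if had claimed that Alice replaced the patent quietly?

A

In B, the wh-phrase is extracted from inside a wh-island (introduced by "if"), which blocks movement.
In A, the extraction path crosses only that-complement boundaries, which are transparent.
So A is grammatical.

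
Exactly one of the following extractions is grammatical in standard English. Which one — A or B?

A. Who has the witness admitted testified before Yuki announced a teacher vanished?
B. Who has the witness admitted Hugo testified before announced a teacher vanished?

In B, the wh-phrase is extracted from inside an adjunct island (introduced by "before"), which blocks movement.
In A, the extraction path crosses only that-complement boundaries, which are transparent.
So A is grammatical.

A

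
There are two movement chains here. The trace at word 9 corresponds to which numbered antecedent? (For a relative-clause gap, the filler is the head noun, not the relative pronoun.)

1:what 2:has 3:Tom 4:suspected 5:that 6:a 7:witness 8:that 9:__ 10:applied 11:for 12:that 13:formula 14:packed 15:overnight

7

The marked gap is inside the relative clause, the subject of "applied".
Its filler is the head noun "witness" (via "that"), at word 7.
(The other dependency links word 1 to a gap after word 14.)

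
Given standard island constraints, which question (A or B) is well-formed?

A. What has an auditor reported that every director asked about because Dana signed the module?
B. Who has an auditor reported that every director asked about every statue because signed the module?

A

In B, the wh-phrase is extracted from inside an adjunct island (introduced by "because"), which blocks movement.
In A, the extraction path crosses only that-complement boundaries, which are transparent.
So A is grammatical.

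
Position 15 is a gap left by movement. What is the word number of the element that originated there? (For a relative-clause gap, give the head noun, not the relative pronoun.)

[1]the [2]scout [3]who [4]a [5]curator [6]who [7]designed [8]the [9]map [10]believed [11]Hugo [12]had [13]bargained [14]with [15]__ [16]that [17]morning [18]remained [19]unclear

2

The gap at 15 is the prepositional object of "bargained", inside a relative clause.
The relative pronoun is "who" (word 3); it is bound by the head noun immediately before it.
Its filler is the head noun "scout", at word 2.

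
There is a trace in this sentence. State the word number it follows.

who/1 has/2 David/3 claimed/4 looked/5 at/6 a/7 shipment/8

4

The displaced element is "who" (word 1).
It is linked across 1 clause boundary (Ø).
It functions as the subject of "looked", so the gap sits immediately after word 4 ("claimed").
Base order: David has claimed who looked at a shipment.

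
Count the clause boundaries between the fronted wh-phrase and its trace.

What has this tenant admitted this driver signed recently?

"what" is extracted from the object of "signed".
Boundaries crossed, outermost first: [Ø] — 1 in total.

1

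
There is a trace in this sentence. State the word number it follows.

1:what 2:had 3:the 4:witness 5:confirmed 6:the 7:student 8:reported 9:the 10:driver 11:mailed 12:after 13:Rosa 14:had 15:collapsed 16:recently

The displaced element is "what" (word 1).
It is linked across 2 clause boundaries (Ø → Ø).
It functions as the direct object of "mailed", so the gap sits immediately after word 11 ("mailed").
Base order: The witness had confirmed the student reported the driver mailed what after Rosa had collapsed recently.

11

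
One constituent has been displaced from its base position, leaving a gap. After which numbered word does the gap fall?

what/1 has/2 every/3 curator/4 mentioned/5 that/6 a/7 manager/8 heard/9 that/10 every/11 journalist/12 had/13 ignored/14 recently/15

The displaced element is "what" (word 1).
It is linked across 2 clause boundaries (that → that).
It functions as the direct object of "ignored", so the gap sits immediately after word 14 ("ignored").
Base order: Every curator has mentioned that a manager heard that every journalist had ignored what recently.

14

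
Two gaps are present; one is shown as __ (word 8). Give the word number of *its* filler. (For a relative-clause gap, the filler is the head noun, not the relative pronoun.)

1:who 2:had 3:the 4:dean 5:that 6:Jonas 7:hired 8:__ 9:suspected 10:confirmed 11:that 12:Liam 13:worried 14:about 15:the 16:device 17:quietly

The marked gap is inside the relative clause, the direct object of "hired".
Its filler is the head noun "dean" (via "that"), at word 4.
(The other dependency links word 1 to a gap after word 9.)

4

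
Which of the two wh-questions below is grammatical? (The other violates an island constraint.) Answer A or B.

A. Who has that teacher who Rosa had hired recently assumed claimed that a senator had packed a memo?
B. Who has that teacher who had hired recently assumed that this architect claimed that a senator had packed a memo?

A

In B, the wh-phrase is extracted from inside a complex-NP island (relative clause) (introduced by "who"), which blocks movement.
In A, the extraction path crosses only that-complement boundaries, which are transparent.
So A is grammatical.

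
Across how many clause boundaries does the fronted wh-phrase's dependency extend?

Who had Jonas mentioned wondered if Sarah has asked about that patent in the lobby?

"who" is extracted from the subject of "wondered".
Boundaries crossed, outermost first: [Ø] — 1 in total.

1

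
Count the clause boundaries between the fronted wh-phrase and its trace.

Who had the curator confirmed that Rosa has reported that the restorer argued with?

2

"who" is extracted from the PP object of "argued".
Boundaries crossed, outermost first: [that], [that] — 2 in total.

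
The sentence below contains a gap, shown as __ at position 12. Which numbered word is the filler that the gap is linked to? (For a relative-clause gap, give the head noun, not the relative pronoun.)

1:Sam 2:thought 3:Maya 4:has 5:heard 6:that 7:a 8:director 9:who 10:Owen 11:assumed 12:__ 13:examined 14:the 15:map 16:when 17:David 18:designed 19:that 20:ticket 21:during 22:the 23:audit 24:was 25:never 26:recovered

8

The gap at 12 is the subject of "examined", inside a relative clause.
The relative pronoun is "who" (word 9); it is bound by the head noun immediately before it.
Its filler is the head noun "director", at word 8.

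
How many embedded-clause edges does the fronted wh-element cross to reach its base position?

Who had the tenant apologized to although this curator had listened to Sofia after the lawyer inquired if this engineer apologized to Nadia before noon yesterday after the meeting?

0

"who" originates inside the matrix clause — no clause boundary is crossed.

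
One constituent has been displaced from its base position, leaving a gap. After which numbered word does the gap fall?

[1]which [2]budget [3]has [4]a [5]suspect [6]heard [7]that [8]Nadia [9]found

9

The displaced element is "which budget" (word 2).
It is linked across 1 clause boundary (that).
It functions as the direct object of "found", so the gap sits immediately after word 9 ("found").
Base order: A suspect has heard that Nadia found which budget.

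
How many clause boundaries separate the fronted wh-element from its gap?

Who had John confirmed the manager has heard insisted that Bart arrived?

"who" is extracted from the subject of "insisted".
Boundaries crossed, outermost first: [Ø], [Ø] — 2 in total.

2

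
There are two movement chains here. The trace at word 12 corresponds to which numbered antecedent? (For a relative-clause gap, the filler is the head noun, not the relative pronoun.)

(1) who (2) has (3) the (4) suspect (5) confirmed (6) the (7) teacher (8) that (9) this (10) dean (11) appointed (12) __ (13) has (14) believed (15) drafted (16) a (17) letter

The marked gap is inside the relative clause, the direct object of "appointed".
Its filler is the head noun "teacher" (via "that"), at word 7.
(The other dependency links word 1 to a gap after word 14.)

7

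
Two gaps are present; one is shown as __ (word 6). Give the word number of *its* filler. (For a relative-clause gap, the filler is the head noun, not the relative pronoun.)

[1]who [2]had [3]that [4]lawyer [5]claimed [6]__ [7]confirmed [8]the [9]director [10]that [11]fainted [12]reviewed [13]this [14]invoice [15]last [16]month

1

The marked gap is the subject of "confirmed".
Its filler is the fronted wh-phrase "who", at word 1.
(The other dependency links word 9 to a gap after word 10.)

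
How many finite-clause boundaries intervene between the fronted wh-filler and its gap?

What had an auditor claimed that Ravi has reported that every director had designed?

2

"what" is extracted from the object of "designed".
Boundaries crossed, outermost first: [that], [that] — 2 in total.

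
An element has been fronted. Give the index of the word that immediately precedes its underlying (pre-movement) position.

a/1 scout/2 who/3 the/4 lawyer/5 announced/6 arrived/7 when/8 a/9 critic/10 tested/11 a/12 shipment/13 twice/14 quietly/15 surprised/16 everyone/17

6

The displaced element is "a scout" (word 2).
It is linked across 1 clause boundary (Ø).
It functions as the subject of "arrived", so the gap sits immediately after word 6 ("announced").
Base order: The lawyer announced a scout arrived when a critic tested a shipment twice quietly.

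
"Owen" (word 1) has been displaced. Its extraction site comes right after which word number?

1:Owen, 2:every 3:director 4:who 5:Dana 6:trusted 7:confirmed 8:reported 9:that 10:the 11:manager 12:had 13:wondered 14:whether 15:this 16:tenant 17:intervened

7

The displaced element is "Owen" (word 1).
It is linked across 1 clause boundary (Ø).
It functions as the subject of "reported", so the gap sits immediately after word 7 ("confirmed").
Base order: Every director who Dana trusted confirmed Owen reported that the manager had wondered whether this tenant intervened.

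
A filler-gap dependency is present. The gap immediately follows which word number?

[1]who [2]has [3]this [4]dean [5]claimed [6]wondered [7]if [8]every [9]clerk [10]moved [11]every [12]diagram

The displaced element is "who" (word 1).
It is linked across 1 clause boundary (Ø).
It functions as the subject of "wondered", so the gap sits immediately after word 5 ("claimed").
Base order: This dean has claimed that who wondered if every clerk moved every diagram.

5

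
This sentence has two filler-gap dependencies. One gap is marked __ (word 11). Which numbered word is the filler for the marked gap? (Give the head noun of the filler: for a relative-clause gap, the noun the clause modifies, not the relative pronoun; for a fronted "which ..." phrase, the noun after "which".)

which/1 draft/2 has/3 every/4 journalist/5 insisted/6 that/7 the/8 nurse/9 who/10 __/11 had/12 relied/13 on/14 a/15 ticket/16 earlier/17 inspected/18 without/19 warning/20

The marked gap is inside the relative clause, the subject of "relied".
Its filler is the head noun "nurse" (via "who"), at word 9.
(The other dependency links word 2 to a gap after word 18.)

9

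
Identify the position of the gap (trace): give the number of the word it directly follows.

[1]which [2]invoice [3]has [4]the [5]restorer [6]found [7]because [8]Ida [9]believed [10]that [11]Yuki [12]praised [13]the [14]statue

6

The displaced element is "which invoice" (word 2).
It functions as the direct object of "found", so the gap sits immediately after word 6 ("found").
Base order: The restorer has found which invoice because Ida believed that Yuki praised the statue.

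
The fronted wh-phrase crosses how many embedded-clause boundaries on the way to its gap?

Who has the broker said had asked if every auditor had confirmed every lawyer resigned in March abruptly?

"who" is extracted from the subject of "asked".
Boundaries crossed, outermost first: [Ø] — 1 in total.

1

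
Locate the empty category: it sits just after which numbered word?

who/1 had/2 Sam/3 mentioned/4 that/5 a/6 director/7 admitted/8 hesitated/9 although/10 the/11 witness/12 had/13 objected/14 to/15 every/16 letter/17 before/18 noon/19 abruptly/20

The displaced element is "who" (word 1).
It is linked across 2 clause boundaries (that → Ø).
It functions as the subject of "hesitated", so the gap sits immediately after word 8 ("admitted").
Base order: Sam had mentioned that a director admitted that who hesitated although the witness had objected to every letter before noon abruptly.

8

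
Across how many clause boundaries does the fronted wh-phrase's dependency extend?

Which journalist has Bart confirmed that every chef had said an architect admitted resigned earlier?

"which journalist" is extracted from the subject of "resigned".
Boundaries crossed, outermost first: [that], [Ø], [Ø] — 3 in total.

3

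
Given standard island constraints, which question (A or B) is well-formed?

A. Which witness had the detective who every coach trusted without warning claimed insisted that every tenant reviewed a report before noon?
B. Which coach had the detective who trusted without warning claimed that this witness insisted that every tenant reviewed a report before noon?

A

In B, the wh-phrase is extracted from inside a complex-NP island (relative clause) (introduced by "who"), which blocks movement.
In A, the extraction path crosses only that-complement boundaries, which are transparent.
So A is grammatical.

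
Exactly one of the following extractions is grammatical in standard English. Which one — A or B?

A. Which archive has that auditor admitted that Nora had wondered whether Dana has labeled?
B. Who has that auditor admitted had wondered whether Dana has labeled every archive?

B

In A, the wh-phrase is extracted from inside a wh-island (introduced by "whether"), which blocks movement.
In B, the extraction path crosses only that-complement boundaries, which are transparent.
So B is grammatical.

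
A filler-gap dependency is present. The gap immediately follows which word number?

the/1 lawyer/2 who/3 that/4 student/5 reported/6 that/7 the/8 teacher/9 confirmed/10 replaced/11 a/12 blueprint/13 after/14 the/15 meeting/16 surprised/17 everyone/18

10

The displaced element is "the lawyer" (word 2).
It is linked across 2 clause boundaries (that → Ø).
It functions as the subject of "replaced", so the gap sits immediately after word 10 ("confirmed").
Base order: That student reported that the teacher confirmed the lawyer replaced a blueprint after the meeting.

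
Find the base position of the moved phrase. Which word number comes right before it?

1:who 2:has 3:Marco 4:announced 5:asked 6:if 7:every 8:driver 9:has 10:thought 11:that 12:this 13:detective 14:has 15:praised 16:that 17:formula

4

The displaced element is "who" (word 1).
It is linked across 1 clause boundary (Ø).
It functions as the subject of "asked", so the gap sits immediately after word 4 ("announced").
Base order: Marco has announced that who asked if every driver has thought that this detective has praised that formula.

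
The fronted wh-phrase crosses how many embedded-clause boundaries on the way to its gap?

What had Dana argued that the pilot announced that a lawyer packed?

2

"what" is extracted from the object of "packed".
Boundaries crossed, outermost first: [that], [that] — 2 in total.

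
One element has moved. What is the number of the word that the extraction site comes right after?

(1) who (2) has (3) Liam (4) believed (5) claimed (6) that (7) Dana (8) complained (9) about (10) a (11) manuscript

The displaced element is "who" (word 1).
It is linked across 1 clause boundary (Ø).
It functions as the subject of "claimed", so the gap sits immediately after word 4 ("believed").
Base order: Liam has believed who claimed that Dana complained about a manuscript.

4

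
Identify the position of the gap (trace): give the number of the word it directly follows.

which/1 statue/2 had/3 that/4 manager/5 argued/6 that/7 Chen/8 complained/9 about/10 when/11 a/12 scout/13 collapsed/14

The displaced element is "which statue" (word 2).
It is linked across 1 clause boundary (that).
It functions as the object of the preposition "about" of "complained", so the gap sits immediately after word 10 ("about").
Base order: That manager had argued that Chen complained about which statue when a scout collapsed.

10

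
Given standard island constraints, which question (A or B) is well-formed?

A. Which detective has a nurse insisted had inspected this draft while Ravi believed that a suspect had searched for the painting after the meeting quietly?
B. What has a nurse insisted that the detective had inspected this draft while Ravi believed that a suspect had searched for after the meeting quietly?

In B, the wh-phrase is extracted from inside an adjunct island (introduced by "while"), which blocks movement.
In A, the extraction path crosses only that-complement boundaries, which are transparent.
So A is grammatical.

A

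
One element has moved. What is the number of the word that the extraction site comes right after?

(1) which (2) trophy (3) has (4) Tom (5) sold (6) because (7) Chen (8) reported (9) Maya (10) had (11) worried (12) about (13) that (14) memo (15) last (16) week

The displaced element is "which trophy" (word 2).
It functions as the direct object of "sold", so the gap sits immediately after word 5 ("sold").
Base order: Tom has sold which trophy because Chen reported Maya had worried about that memo last week.

5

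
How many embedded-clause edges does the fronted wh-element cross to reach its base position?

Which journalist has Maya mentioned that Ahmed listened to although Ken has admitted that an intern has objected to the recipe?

"which journalist" is extracted from the PP object of "listened".
Boundaries crossed, outermost first: [that] — 1 in total.

1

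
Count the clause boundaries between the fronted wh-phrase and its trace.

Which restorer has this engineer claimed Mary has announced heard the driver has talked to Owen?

2

"which restorer" is extracted from the subject of "heard".
Boundaries crossed, outermost first: [Ø], [Ø] — 2 in total.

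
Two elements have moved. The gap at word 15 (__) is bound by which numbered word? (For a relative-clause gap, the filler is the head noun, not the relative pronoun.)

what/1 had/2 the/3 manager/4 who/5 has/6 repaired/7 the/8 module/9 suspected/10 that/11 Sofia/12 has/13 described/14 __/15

The marked gap is the direct object of "described".
Its filler is the fronted wh-phrase "what", at word 1.
(The other dependency links word 4 to a gap after word 5.)

1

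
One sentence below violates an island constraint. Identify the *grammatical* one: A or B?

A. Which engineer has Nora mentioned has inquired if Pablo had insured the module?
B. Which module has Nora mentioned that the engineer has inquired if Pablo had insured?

A

In B, the wh-phrase is extracted from inside a wh-island (introduced by "if"), which blocks movement.
In A, the extraction path crosses only that-complement boundaries, which are transparent.
So A is grammatical.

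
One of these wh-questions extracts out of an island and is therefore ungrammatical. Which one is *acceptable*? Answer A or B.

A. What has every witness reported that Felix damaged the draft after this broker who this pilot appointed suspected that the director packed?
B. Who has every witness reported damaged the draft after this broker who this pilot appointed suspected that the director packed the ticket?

In A, the wh-phrase is extracted from inside an adjunct island (introduced by "after"), which blocks movement.
In B, the extraction path crosses only that-complement boundaries, which are transparent.
So B is grammatical.

B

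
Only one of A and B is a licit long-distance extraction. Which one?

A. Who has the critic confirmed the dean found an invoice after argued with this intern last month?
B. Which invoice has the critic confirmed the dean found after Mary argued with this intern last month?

B

In A, the wh-phrase is extracted from inside an adjunct island (introduced by "after"), which blocks movement.
In B, the extraction path crosses only that-complement boundaries, which are transparent.
So B is grammatical.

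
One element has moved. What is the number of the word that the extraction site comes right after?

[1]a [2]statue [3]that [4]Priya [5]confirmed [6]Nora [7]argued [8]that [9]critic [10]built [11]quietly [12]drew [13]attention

10

The displaced element is "a statue" (word 2).
It is linked across 2 clause boundaries (Ø → Ø).
It functions as the direct object of "built", so the gap sits immediately after word 10 ("built").
Base order: Priya confirmed Nora argued that critic built a statue quietly.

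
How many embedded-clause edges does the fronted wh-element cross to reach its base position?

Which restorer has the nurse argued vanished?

1

"which restorer" is extracted from the subject of "vanished".
Boundaries crossed, outermost first: [Ø] — 1 in total.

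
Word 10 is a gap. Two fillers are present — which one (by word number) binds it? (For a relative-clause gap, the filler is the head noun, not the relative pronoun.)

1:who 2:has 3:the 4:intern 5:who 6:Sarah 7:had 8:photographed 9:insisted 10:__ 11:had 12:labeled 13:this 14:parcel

The marked gap is the subject of "labeled".
Its filler is the fronted wh-phrase "who", at word 1.
(The other dependency links word 4 to a gap after word 8.)

1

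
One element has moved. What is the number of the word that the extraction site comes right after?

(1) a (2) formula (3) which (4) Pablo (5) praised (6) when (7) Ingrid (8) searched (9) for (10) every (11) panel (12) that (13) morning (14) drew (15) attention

5

The displaced element is "a formula" (word 2).
It functions as the direct object of "praised", so the gap sits immediately after word 5 ("praised").
Base order: Pablo praised a formula when Ingrid searched for every panel that morning.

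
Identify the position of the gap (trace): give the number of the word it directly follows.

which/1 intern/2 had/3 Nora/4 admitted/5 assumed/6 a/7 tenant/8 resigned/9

5

The displaced element is "which intern" (word 2).
It is linked across 1 clause boundary (Ø).
It functions as the subject of "assumed", so the gap sits immediately after word 5 ("admitted").
Base order: Nora had admitted that which intern assumed a tenant resigned.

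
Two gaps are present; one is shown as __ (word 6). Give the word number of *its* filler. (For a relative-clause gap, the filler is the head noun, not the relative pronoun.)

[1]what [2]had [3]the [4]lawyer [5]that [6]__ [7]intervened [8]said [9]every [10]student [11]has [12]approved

4

The marked gap is inside the relative clause, the subject of "intervened".
Its filler is the head noun "lawyer" (via "that"), at word 4.
(The other dependency links word 1 to a gap after word 12.)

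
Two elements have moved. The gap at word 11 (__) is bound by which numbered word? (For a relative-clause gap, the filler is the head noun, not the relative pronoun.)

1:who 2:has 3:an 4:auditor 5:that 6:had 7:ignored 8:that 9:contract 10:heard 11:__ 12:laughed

1

The marked gap is the subject of "laughed".
Its filler is the fronted wh-phrase "who", at word 1.
(The other dependency links word 4 to a gap after word 5.)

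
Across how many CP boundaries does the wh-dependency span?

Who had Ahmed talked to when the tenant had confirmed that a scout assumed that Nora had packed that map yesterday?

"who" originates inside the matrix clause — no clause boundary is crossed.

0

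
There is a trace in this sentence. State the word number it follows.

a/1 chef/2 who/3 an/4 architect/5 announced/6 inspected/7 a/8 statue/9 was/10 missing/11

6

The displaced element is "a chef" (word 2).
It is linked across 1 clause boundary (Ø).
It functions as the subject of "inspected", so the gap sits immediately after word 6 ("announced").
Base order: An architect announced that a chef inspected a statue.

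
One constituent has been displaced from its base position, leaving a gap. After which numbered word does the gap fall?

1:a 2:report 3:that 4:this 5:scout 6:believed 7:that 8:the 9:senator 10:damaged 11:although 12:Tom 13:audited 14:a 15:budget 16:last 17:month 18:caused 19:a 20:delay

10

The displaced element is "a report" (word 2).
It is linked across 1 clause boundary (that).
It functions as the direct object of "damaged", so the gap sits immediately after word 10 ("damaged").
Base order: This scout believed that the senator damaged a report although Tom audited a budget last month.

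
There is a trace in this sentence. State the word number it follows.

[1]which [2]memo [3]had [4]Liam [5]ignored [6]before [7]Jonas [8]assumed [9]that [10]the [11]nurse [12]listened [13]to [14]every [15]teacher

The displaced element is "which memo" (word 2).
It functions as the direct object of "ignored", so the gap sits immediately after word 5 ("ignored").
Base order: Liam had ignored which memo before Jonas assumed that the nurse listened to every teacher.

5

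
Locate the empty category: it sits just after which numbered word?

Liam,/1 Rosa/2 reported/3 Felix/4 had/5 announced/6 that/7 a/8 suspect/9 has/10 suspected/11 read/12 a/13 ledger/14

11

The displaced element is "Liam" (word 1).
It is linked across 3 clause boundaries (Ø → that → Ø).
It functions as the subject of "read", so the gap sits immediately after word 11 ("suspected").
Base order: Rosa reported Felix had announced that a suspect has suspected Liam read a ledger.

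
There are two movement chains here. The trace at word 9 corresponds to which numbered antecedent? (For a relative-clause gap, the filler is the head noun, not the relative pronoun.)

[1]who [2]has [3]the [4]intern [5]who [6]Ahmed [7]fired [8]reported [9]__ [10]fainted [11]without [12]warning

The marked gap is the subject of "fainted".
Its filler is the fronted wh-phrase "who", at word 1.
(The other dependency links word 4 to a gap after word 7.)

1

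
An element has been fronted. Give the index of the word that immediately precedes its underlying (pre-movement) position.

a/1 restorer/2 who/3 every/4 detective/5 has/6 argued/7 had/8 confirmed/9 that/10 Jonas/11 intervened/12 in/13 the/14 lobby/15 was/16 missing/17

7

The displaced element is "a restorer" (word 2).
It is linked across 1 clause boundary (Ø).
It functions as the subject of "confirmed", so the gap sits immediately after word 7 ("argued").
Base order: Every detective has argued that a restorer had confirmed that Jonas intervened in the lobby.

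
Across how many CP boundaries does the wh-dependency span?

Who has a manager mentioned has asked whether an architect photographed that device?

1

"who" is extracted from the subject of "asked".
Boundaries crossed, outermost first: [Ø] — 1 in total.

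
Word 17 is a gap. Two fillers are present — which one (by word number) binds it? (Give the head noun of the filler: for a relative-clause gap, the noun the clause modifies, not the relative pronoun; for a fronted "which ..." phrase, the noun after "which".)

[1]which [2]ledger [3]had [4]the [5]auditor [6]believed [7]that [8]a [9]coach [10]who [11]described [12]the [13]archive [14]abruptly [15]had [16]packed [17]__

2

The marked gap is the direct object of "packed".
Its filler is the fronted wh-phrase "which ledger", at word 2.
(The other dependency links word 9 to a gap after word 10.)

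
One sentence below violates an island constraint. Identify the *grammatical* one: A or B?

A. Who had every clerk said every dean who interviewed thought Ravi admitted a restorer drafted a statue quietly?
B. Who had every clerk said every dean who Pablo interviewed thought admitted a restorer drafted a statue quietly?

In A, the wh-phrase is extracted from inside a complex-NP island (relative clause) (introduced by "who"), which blocks movement.
In B, the extraction path crosses only that-complement boundaries, which are transparent.
So B is grammatical.

B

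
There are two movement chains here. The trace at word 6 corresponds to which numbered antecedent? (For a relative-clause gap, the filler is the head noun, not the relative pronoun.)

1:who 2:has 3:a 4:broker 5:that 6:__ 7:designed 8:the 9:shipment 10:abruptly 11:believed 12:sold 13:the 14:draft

4

The marked gap is inside the relative clause, the subject of "designed".
Its filler is the head noun "broker" (via "that"), at word 4.
(The other dependency links word 1 to a gap after word 11.)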